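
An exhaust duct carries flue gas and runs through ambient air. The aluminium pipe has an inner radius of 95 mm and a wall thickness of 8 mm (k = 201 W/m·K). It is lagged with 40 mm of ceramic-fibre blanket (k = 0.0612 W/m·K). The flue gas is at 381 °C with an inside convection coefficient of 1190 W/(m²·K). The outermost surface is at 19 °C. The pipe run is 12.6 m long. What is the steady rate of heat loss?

Q ≈ 5340 W

For a radial system each layer contributes R = ln(r_out/r_in)/(2πkL); films add R = 1/(hA).
R_inner film = 1/(h_i·2πr₁L) = 1/(1190×2π×0.095×12.6) = 1.117×10^-4 K/W
R_aluminium pipe wall = ln(103/95)/(2π×201×12.6) = 5.081×10^-6 K/W
R_ceramic-fibre blanket = ln(143/103)/(2π×0.0612×12.6) = 0.06772 K/W
R_total = 0.06784 K/W
Q = ΔT/R_total = 362/0.06784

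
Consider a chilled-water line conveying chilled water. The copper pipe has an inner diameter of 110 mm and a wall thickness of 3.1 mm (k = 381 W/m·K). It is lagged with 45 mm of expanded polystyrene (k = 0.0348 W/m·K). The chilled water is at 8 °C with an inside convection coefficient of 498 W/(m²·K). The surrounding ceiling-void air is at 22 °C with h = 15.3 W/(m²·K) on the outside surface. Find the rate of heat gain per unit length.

Radial resistances (cylindrical: R_cond = ln(r_o/r_i)/(2πkL), R_conv = 1/(h·2πrL)):
R_inner film = 1/(h_i·2πr₁L) = 1/(498×2π×0.055×1) = 0.005811 K/W
R_copper pipe wall = ln(58.1/55)/(2π×381×1) = 2.291×10^-5 K/W
R_expanded polystyrene = ln(103.1/58.1)/(2π×0.0348×1) = 2.623 K/W
R_outer film = 1/(h_o·2πr_oL) = 1/(15.3×2π×0.1031×1) = 0.1009 K/W
R_total = 2.73 K/W
Q = ΔT/R_total = 14/2.73

q′ ≈ 5.13 W/m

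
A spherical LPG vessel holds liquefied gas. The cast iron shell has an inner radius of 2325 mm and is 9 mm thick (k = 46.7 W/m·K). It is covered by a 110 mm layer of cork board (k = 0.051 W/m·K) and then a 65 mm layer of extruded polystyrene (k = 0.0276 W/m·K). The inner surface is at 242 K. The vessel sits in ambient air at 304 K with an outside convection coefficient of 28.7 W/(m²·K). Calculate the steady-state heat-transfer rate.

Q ≈ 1010 W

Each spherical layer contributes R = (1/r_i − 1/r_o)/(4πk):
R_cast iron shell = (1/2.325 − 1/2.334)/(4π×46.7) = 2.826×10^-6 K/W
R_cork board = (1/2.334 − 1/2.444)/(4π×0.051) = 0.03009 K/W
R_extruded polystyrene = (1/2.444 − 1/2.509)/(4π×0.0276) = 0.03056 K/W
R_outer film = 1/(h·4πr_o²) = 1/(28.7×4π×2.509²) = 4.405×10^-4 K/W
R_total = 0.0611 K/W
Q = ΔT/R_total = 62/0.0611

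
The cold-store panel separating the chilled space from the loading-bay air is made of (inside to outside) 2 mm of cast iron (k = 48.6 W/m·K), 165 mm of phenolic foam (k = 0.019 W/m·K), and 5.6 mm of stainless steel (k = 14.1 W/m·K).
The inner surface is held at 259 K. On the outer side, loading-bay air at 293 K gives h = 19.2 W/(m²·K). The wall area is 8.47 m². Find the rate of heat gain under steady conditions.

Q ≈ 33 W

Model the wall as resistances in series:
R_cast iron = L/(kA) = 0.002/(48.6×8.47) = 4.859×10^-6 K/W
R_phenolic foam = L/(kA) = 0.165/(0.019×8.47) = 1.025 K/W
R_stainless steel = L/(kA) = 0.0056/(14.1×8.47) = 4.689×10^-5 K/W
R_outer film = 1/(h_o·A) = 1/(19.2×8.47) = 0.006149 K/W
R_total = 1.031 K/W
Q = ΔT / R_total = 34 / 1.031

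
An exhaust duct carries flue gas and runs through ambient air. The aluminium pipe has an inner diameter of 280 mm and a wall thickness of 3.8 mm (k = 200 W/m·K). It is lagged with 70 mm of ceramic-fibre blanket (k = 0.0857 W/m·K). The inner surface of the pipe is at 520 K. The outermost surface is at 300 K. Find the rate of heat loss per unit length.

Cylindrical conduction, so R = ln(r₂/r₁)/(2πkL) per layer, in series:
R_aluminium pipe wall = ln(143.8/140)/(2π×200×1) = 2.131×10^-5 K/W
R_ceramic-fibre blanket = ln(213.8/143.8)/(2π×0.0857×1) = 0.7366 K/W
R_total = 0.7366 K/W
Q = ΔT/R_total = 220/0.7366

q′ ≈ 299 W/m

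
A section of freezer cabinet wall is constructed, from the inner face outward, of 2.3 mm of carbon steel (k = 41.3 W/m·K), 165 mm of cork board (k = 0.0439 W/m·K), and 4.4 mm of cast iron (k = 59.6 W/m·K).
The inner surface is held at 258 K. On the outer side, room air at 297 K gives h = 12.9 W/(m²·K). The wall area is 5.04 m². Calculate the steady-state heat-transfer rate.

Q ≈ 51.2 W

Using the resistance-network approach (series):
R_carbon steel = L/(kA) = 0.0023/(41.3×5.04) = 1.105×10^-5 K/W
R_cork board = L/(kA) = 0.165/(0.0439×5.04) = 0.7457 K/W
R_cast iron = L/(kA) = 0.0044/(59.6×5.04) = 1.465×10^-5 K/W
R_outer film = 1/(h_o·A) = 1/(12.9×5.04) = 0.01538 K/W
R_total = 0.7611 K/W
Q = ΔT / R_total = 39 / 0.7611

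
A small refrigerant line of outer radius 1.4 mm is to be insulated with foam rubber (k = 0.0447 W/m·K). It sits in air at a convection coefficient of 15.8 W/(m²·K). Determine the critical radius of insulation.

r_cr ≈ 2.83 mm

For a cylinder r_cr = k/h = 0.0447/15.8
r_cr = 2.83 mm; since the bare radius (1.4 mm) is below r_cr, adding a thin layer of insulation will *increase* heat loss.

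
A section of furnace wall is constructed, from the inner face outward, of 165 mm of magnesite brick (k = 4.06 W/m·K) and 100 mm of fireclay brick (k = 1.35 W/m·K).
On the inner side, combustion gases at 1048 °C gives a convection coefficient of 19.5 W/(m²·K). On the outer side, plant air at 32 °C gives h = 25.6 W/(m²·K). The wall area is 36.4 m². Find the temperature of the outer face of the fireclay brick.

Using the resistance-network approach (series):
R_inner film = 1/(h_i·A) = 1/(19.5×36.4) = 0.001409 K/W
R_magnesite brick = L/(kA) = 0.165/(4.06×36.4) = 0.001116 K/W
R_fireclay brick = L/(kA) = 0.1/(1.35×36.4) = 0.002035 K/W
R_outer film = 1/(h_o·A) = 1/(25.6×36.4) = 0.001073 K/W
R_total = 0.005633 K/W;  Q = ΔT/R_total = 1016/0.005633 = 180400 W
T_interface = T_inner − Q·ΣR(inner→interface) = 1048 − 180000×0.00456

T ≈ 226 °C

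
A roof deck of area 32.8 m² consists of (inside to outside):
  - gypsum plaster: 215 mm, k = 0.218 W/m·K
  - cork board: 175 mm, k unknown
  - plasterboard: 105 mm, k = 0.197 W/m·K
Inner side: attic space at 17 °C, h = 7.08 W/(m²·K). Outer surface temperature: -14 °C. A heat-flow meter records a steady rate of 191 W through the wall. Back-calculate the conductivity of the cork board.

Model the wall as resistances in series:
R_inner film = 1/(h_i·A) = 1/(7.08×32.8) = 0.004306 K/W
R_gypsum plaster = L/(kA) = 0.215/(0.218×32.8) = 0.03007 K/W
R_plasterboard = L/(kA) = 0.105/(0.197×32.8) = 0.01625 K/W
Sum of known resistances R_other = 0.05062 K/W
Total R = ΔT/Q = 31/191 = 0.1623 K/W
R_cork board = R_total − R_other = 0.1117 K/W
k = L/(R·A) = 0.175/(0.1117×32.8)

k ≈ 0.0478 W/(m·K)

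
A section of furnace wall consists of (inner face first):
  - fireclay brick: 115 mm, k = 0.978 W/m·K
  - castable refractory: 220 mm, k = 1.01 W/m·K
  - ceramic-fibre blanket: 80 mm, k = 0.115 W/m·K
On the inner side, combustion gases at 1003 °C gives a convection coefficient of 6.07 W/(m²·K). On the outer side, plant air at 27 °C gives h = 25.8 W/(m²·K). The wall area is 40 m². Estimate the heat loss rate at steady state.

Q ≈ 31600 W

Treating each layer as a thermal resistance in series:
R_inner film = 1/(h_i·A) = 1/(6.07×40) = 0.004119 K/W
R_fireclay brick = L/(kA) = 0.115/(0.978×40) = 0.00294 K/W
R_castable refractory = L/(kA) = 0.22/(1.01×40) = 0.005446 K/W
R_ceramic-fibre blanket = L/(kA) = 0.08/(0.115×40) = 0.01739 K/W
R_outer film = 1/(h_o·A) = 1/(25.8×40) = 9.69×10^-4 K/W
R_total = 0.03086 K/W
Q = ΔT / R_total = 976 / 0.03086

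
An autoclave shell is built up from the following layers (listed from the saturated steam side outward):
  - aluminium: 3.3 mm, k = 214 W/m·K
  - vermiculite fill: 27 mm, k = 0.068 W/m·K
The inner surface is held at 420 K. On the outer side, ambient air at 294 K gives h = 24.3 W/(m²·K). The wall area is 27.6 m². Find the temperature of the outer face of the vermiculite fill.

T ≈ 306 K

Model the wall as resistances in series:
R_aluminium = L/(kA) = 0.0033/(214×27.6) = 5.587×10^-7 K/W
R_vermiculite fill = L/(kA) = 0.027/(0.068×27.6) = 0.01439 K/W
R_outer film = 1/(h_o·A) = 1/(24.3×27.6) = 0.001491 K/W
R_total = 0.01588 K/W;  Q = ΔT/R_total = 126/0.01588 = 7936 W
T_interface = T_inner − Q·ΣR(inner→interface) = 420 − 7940×0.01439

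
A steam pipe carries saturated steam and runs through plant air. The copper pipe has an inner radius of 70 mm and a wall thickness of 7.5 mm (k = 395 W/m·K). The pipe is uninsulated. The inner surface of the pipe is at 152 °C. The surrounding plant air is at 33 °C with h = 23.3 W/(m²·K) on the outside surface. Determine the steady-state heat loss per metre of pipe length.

q′ ≈ 1350 W/m

Treating each annulus and film as a series resistance:
R_copper pipe wall = ln(77.5/70)/(2π×395×1) = 4.101×10^-5 K/W
R_outer film = 1/(h_o·2πr_oL) = 1/(23.3×2π×0.0775×1) = 0.08814 K/W
R_total = 0.08818 K/W
Q = ΔT/R_total = 119/0.08818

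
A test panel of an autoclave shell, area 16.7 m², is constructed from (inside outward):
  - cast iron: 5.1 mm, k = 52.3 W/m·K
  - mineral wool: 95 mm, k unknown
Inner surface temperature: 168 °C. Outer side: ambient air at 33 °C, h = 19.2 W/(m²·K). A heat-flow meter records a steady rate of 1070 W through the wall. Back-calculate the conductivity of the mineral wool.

Series thermal resistances:
R_cast iron = L/(kA) = 0.0051/(52.3×16.7) = 5.839×10^-6 K/W
R_outer film = 1/(h_o·A) = 1/(19.2×16.7) = 0.003119 K/W
Sum of known resistances R_other = 0.003125 K/W
Total R = ΔT/Q = 135/1070 = 0.1262 K/W
R_mineral wool = R_total − R_other = 0.123 K/W
k = L/(R·A) = 0.095/(0.123×16.7)

k ≈ 0.0462 W/(m·K)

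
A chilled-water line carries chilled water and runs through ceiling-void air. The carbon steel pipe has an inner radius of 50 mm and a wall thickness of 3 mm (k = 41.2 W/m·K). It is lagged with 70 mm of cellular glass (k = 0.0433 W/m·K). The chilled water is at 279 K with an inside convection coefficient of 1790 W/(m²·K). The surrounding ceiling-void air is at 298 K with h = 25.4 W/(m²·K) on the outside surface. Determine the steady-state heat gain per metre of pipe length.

q′ ≈ 6.04 W/m

Cylindrical conduction, so R = ln(r₂/r₁)/(2πkL) per layer, in series:
R_inner film = 1/(h_i·2πr₁L) = 1/(1790×2π×0.05×1) = 0.001778 K/W
R_carbon steel pipe wall = ln(53/50)/(2π×41.2×1) = 2.251×10^-4 K/W
R_cellular glass = ln(123/53)/(2π×0.0433×1) = 3.094 K/W
R_outer film = 1/(h_o·2πr_oL) = 1/(25.4×2π×0.123×1) = 0.05094 K/W
R_total = 3.147 K/W
Q = ΔT/R_total = 19/3.147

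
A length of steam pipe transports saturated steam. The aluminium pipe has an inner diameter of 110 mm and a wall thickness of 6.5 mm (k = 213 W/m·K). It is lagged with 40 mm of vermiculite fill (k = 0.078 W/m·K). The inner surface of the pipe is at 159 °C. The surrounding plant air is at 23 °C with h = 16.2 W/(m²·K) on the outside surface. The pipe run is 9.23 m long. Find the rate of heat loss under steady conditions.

Q ≈ 1120 W

Cylindrical conduction, so R = ln(r₂/r₁)/(2πkL) per layer, in series:
R_aluminium pipe wall = ln(61.5/55)/(2π×213×9.23) = 9.043×10^-6 K/W
R_vermiculite fill = ln(101.5/61.5)/(2π×0.078×9.23) = 0.1108 K/W
R_outer film = 1/(h_o·2πr_oL) = 1/(16.2×2π×0.1015×9.23) = 0.01049 K/W
R_total = 0.1213 K/W
Q = ΔT/R_total = 136/0.1213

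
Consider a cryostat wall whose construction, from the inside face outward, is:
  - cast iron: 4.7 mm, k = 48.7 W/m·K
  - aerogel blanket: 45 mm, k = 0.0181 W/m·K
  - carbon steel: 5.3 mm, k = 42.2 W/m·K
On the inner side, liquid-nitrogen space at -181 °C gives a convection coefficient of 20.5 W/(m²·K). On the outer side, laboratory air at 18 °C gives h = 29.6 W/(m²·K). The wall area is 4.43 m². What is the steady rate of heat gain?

Q ≈ 343 W

Using the resistance-network approach (series):
R_inner film = 1/(h_i·A) = 1/(20.5×4.43) = 0.01101 K/W
R_cast iron = L/(kA) = 0.0047/(48.7×4.43) = 2.179×10^-5 K/W
R_aerogel blanket = L/(kA) = 0.045/(0.0181×4.43) = 0.5612 K/W
R_carbon steel = L/(kA) = 0.0053/(42.2×4.43) = 2.835×10^-5 K/W
R_outer film = 1/(h_o·A) = 1/(29.6×4.43) = 0.007626 K/W
R_total = 0.5799 K/W
Q = ΔT / R_total = 199 / 0.5799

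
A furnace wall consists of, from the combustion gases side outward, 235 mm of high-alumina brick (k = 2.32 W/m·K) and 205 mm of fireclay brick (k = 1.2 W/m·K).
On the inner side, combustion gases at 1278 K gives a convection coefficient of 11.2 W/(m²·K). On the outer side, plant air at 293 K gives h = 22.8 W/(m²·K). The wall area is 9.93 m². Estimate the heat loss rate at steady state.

Series thermal resistances:
R_inner film = 1/(h_i·A) = 1/(11.2×9.93) = 0.008992 K/W
R_high-alumina brick = L/(kA) = 0.235/(2.32×9.93) = 0.0102 K/W
R_fireclay brick = L/(kA) = 0.205/(1.2×9.93) = 0.0172 K/W
R_outer film = 1/(h_o·A) = 1/(22.8×9.93) = 0.004417 K/W
R_total = 0.04081 K/W
Q = ΔT / R_total = 985 / 0.04081

Q ≈ 24100 W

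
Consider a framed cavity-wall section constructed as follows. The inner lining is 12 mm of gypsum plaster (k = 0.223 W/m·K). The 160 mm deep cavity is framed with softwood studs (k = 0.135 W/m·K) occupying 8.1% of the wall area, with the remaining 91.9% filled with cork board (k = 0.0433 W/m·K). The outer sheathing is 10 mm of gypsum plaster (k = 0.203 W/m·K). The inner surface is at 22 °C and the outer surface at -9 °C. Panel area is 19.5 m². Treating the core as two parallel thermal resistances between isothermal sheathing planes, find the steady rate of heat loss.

Sheathing layers in series; stud and cavity paths in parallel between them.
R_inner = 0.012/(0.223×19.5) = 0.00276 K/W
R_stud  = 0.16/(0.135×0.081×19.5) = 0.7504 K/W
R_cav   = 0.16/(0.0433×0.919×19.5) = 0.2062 K/W
1/R_core = 1/R_stud + 1/R_cav → R_core = 0.1617 K/W
R_outer = 0.01/(0.203×19.5) = 0.002526 K/W
R_total = 0.167 K/W
Q = ΔT/R_total = 31/0.167

Q ≈ 186 W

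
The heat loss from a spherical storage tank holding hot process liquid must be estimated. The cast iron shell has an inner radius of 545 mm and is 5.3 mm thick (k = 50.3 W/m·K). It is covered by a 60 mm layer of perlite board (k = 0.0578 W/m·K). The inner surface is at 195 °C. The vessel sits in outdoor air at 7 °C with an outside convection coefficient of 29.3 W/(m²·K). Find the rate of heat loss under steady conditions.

Q ≈ 742 W

Spherical conduction: R = (1/r_in − 1/r_out)/(4πk) per layer; series-sum.
R_cast iron shell = (1/0.545 − 1/0.5503)/(4π×50.3) = 2.796×10^-5 K/W
R_perlite board = (1/0.5503 − 1/0.6103)/(4π×0.0578) = 0.246 K/W
R_outer film = 1/(h·4πr_o²) = 1/(29.3×4π×0.6103²) = 0.007292 K/W
R_total = 0.2533 K/W
Q = ΔT/R_total = 188/0.2533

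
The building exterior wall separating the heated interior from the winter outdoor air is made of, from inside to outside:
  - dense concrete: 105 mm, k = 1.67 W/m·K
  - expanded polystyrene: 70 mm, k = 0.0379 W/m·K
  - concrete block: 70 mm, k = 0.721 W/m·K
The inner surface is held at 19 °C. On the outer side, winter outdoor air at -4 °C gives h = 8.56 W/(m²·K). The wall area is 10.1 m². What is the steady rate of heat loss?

Using the resistance-network approach (series):
R_dense concrete = L/(kA) = 0.105/(1.67×10.1) = 0.006225 K/W
R_expanded polystyrene = L/(kA) = 0.07/(0.0379×10.1) = 0.1829 K/W
R_concrete block = L/(kA) = 0.07/(0.721×10.1) = 0.009613 K/W
R_outer film = 1/(h_o·A) = 1/(8.56×10.1) = 0.01157 K/W
R_total = 0.2103 K/W
Q = ΔT / R_total = 23 / 0.2103

Q ≈ 109 W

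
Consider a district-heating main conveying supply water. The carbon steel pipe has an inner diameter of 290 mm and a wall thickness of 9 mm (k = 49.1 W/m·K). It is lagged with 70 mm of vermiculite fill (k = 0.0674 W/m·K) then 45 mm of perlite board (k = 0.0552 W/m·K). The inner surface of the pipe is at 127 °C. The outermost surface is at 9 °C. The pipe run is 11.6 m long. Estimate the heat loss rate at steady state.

Q ≈ 969 W

Radial resistances (cylindrical: R_cond = ln(r_o/r_i)/(2πkL), R_conv = 1/(h·2πrL)):
R_carbon steel pipe wall = ln(154/145)/(2π×49.1×11.6) = 1.683×10^-5 K/W
R_vermiculite fill = ln(224/154)/(2π×0.0674×11.6) = 0.07627 K/W
R_perlite board = ln(269/224)/(2π×0.0552×11.6) = 0.0455 K/W
R_total = 0.1218 K/W
Q = ΔT/R_total = 118/0.1218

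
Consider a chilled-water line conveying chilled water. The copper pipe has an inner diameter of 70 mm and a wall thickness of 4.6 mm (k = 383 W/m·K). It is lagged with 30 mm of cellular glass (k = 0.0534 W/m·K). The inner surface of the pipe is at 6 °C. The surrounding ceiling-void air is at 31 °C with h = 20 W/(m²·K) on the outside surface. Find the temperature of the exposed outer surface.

Radial resistances (cylindrical: R_cond = ln(r_o/r_i)/(2πkL), R_conv = 1/(h·2πrL)):
R_copper pipe wall = ln(39.6/35)/(2π×383×1) = 5.131×10^-5 K/W
R_cellular glass = ln(69.6/39.6)/(2π×0.0534×1) = 1.681 K/W
R_outer film = 1/(h_o·2πr_oL) = 1/(20×2π×0.0696×1) = 0.1143 K/W
R_total = 1.795 K/W
Q = ΔT/R_total = 25/1.795
Q = 13.9 W/m
T_interface = T_inner + Q·ΣR(inner→interface) = 6 + 13.9×1.681

T ≈ 29.4 °C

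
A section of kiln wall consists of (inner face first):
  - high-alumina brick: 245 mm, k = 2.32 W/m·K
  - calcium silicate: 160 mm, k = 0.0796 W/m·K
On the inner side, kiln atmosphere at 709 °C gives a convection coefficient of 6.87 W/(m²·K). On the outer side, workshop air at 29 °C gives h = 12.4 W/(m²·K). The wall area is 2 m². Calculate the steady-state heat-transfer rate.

Model the wall as resistances in series:
R_inner film = 1/(h_i·A) = 1/(6.87×2) = 0.07278 K/W
R_high-alumina brick = L/(kA) = 0.245/(2.32×2) = 0.0528 K/W
R_calcium silicate = L/(kA) = 0.16/(0.0796×2) = 1.005 K/W
R_outer film = 1/(h_o·A) = 1/(12.4×2) = 0.04032 K/W
R_total = 1.171 K/W
Q = ΔT / R_total = 680 / 1.171

Q ≈ 581 W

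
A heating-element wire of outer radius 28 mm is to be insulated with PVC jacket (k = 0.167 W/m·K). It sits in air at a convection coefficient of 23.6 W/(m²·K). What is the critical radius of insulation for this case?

r_cr ≈ 7.08 mm

For a cylinder r_cr = k/h = 0.167/23.6
r_cr = 7.08 mm; since the bare radius (28 mm) is above r_cr, any added insulation will reduce heat loss.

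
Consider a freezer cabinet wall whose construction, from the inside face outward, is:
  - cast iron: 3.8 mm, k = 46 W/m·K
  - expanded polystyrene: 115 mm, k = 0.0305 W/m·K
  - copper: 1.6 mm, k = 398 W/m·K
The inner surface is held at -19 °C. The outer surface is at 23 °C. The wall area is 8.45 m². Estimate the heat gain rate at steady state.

Q ≈ 94.1 W

Treating each layer as a thermal resistance in series:
R_cast iron = L/(kA) = 0.0038/(46×8.45) = 9.776×10^-6 K/W
R_expanded polystyrene = L/(kA) = 0.115/(0.0305×8.45) = 0.4462 K/W
R_copper = L/(kA) = 0.0016/(398×8.45) = 4.758×10^-7 K/W
R_total = 0.4462 K/W
Q = ΔT / R_total = 42 / 0.4462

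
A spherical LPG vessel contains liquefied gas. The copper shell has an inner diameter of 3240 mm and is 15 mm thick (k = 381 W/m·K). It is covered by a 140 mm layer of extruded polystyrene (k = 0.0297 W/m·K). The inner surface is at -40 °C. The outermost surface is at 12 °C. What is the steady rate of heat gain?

Q ≈ 402 W

Radial (spherical) resistances in series:
R_copper shell = (1/1.62 − 1/1.635)/(4π×381) = 1.183×10^-6 K/W
R_extruded polystyrene = (1/1.635 − 1/1.775)/(4π×0.0297) = 0.1293 K/W
R_total = 0.1293 K/W
Q = ΔT/R_total = 52/0.1293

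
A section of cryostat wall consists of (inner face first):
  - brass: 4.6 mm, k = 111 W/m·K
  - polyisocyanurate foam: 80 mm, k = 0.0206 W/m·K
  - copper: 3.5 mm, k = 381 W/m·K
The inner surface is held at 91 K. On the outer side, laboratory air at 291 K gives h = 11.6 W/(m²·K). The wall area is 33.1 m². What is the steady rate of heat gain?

Q ≈ 1670 W

Thermal resistances in series:
R_brass = L/(kA) = 0.0046/(111×33.1) = 1.252×10^-6 K/W
R_polyisocyanurate foam = L/(kA) = 0.08/(0.0206×33.1) = 0.1173 K/W
R_copper = L/(kA) = 0.0035/(381×33.1) = 2.775×10^-7 K/W
R_outer film = 1/(h_o·A) = 1/(11.6×33.1) = 0.002604 K/W
R_total = 0.1199 K/W
Q = ΔT / R_total = 200 / 0.1199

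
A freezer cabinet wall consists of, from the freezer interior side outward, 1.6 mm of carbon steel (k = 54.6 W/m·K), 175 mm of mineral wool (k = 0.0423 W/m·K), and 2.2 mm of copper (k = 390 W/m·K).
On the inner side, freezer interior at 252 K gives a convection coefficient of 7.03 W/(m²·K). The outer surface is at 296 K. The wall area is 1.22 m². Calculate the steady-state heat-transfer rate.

Treating each layer as a thermal resistance in series:
R_inner film = 1/(h_i·A) = 1/(7.03×1.22) = 0.1166 K/W
R_carbon steel = L/(kA) = 0.0016/(54.6×1.22) = 2.402×10^-5 K/W
R_mineral wool = L/(kA) = 0.175/(0.0423×1.22) = 3.391 K/W
R_copper = L/(kA) = 0.0022/(390×1.22) = 4.624×10^-6 K/W
R_total = 3.508 K/W
Q = ΔT / R_total = 44 / 3.508

Q ≈ 12.5 W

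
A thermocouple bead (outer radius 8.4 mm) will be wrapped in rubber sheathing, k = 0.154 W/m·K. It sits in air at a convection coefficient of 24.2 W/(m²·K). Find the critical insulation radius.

r_cr ≈ 12.7 mm

For a sphere r_cr = 2k/h = 2×0.154/24.2
r_cr = 12.7 mm; since the bare radius (8.4 mm) is below r_cr, adding a thin layer of insulation will *increase* heat loss.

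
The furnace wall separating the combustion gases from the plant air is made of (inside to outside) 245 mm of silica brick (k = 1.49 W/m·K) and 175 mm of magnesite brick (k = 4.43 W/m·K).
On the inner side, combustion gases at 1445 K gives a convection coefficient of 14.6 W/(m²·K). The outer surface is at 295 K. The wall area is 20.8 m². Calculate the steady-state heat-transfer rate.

Using the resistance-network approach (series):
R_inner film = 1/(h_i·A) = 1/(14.6×20.8) = 0.003293 K/W
R_silica brick = L/(kA) = 0.245/(1.49×20.8) = 0.007905 K/W
R_magnesite brick = L/(kA) = 0.175/(4.43×20.8) = 0.001899 K/W
R_total = 0.0131 K/W
Q = ΔT / R_total = 1150 / 0.0131

Q ≈ 87800 W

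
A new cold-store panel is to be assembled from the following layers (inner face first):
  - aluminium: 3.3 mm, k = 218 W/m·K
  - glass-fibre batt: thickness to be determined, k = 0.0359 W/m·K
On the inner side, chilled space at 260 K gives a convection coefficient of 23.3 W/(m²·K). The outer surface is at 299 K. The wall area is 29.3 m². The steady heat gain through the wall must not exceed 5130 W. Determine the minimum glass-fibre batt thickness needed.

L ≈ 6.46 mm

Treating each layer as a thermal resistance in series:
R_inner film = 1/(h_i·A) = 1/(23.3×29.3) = 0.001465 K/W
R_aluminium = L/(kA) = 0.0033/(218×29.3) = 5.166×10^-7 K/W
Sum of the known resistances R_other = 0.001465 K/W
Required total resistance R_tot = ΔT/Q_allow = 39/5130 = 0.007602 K/W
R_glass-fibre batt = R_tot − R_other = 0.006137 K/W
L = R·k·A = 0.006137×0.0359×29.3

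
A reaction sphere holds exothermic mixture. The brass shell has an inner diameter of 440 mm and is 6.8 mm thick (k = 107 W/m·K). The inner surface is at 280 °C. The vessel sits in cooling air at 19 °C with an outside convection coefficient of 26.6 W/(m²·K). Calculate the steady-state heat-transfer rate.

Q ≈ 4480 W

Spherical conduction: R = (1/r_in − 1/r_out)/(4πk) per layer; series-sum.
R_brass shell = (1/0.22 − 1/0.2268)/(4π×107) = 1.014×10^-4 K/W
R_outer film = 1/(h·4πr_o²) = 1/(26.6×4π×0.2268²) = 0.05816 K/W
R_total = 0.05826 K/W
Q = ΔT/R_total = 261/0.05826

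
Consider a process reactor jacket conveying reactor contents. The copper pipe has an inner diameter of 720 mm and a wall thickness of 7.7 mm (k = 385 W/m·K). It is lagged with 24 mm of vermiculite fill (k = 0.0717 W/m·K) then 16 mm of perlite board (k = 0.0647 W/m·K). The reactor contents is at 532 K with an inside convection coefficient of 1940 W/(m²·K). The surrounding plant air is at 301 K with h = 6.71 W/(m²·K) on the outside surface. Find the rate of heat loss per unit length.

q′ ≈ 777 W/m

Per-layer cylindrical resistances, series-summed:
R_inner film = 1/(h_i·2πr₁L) = 1/(1940×2π×0.36×1) = 2.279×10^-4 K/W
R_copper pipe wall = ln(367.7/360)/(2π×385×1) = 8.749×10^-6 K/W
R_vermiculite fill = ln(391.7/367.7)/(2π×0.0717×1) = 0.1404 K/W
R_perlite board = ln(407.7/391.7)/(2π×0.0647×1) = 0.09848 K/W
R_outer film = 1/(h_o·2πr_oL) = 1/(6.71×2π×0.4077×1) = 0.05818 K/W
R_total = 0.2972 K/W
Q = ΔT/R_total = 231/0.2972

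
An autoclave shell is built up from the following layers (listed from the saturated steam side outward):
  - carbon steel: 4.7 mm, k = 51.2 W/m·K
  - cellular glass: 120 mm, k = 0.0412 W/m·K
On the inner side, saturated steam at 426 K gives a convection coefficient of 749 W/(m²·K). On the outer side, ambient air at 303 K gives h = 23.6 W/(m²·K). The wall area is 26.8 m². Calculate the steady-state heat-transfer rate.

Thermal resistances in series:
R_inner film = 1/(h_i·A) = 1/(749×26.8) = 4.982×10^-5 K/W
R_carbon steel = L/(kA) = 0.0047/(51.2×26.8) = 3.425×10^-6 K/W
R_cellular glass = L/(kA) = 0.12/(0.0412×26.8) = 0.1087 K/W
R_outer film = 1/(h_o·A) = 1/(23.6×26.8) = 0.001581 K/W
R_total = 0.1103 K/W
Q = ΔT / R_total = 123 / 0.1103

Q ≈ 1110 W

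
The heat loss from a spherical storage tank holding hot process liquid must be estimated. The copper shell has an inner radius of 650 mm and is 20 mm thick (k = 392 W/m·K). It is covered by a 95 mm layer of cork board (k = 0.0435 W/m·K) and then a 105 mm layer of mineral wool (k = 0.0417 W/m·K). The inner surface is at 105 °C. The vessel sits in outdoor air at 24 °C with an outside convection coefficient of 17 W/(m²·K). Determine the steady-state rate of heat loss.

Q ≈ 125 W

Each spherical layer contributes R = (1/r_i − 1/r_o)/(4πk):
R_copper shell = (1/0.65 − 1/0.67)/(4π×392) = 9.323×10^-6 K/W
R_cork board = (1/0.67 − 1/0.765)/(4π×0.0435) = 0.3391 K/W
R_mineral wool = (1/0.765 − 1/0.87)/(4π×0.0417) = 0.3011 K/W
R_outer film = 1/(h·4πr_o²) = 1/(17×4π×0.87²) = 0.006184 K/W
R_total = 0.6463 K/W
Q = ΔT/R_total = 81/0.6463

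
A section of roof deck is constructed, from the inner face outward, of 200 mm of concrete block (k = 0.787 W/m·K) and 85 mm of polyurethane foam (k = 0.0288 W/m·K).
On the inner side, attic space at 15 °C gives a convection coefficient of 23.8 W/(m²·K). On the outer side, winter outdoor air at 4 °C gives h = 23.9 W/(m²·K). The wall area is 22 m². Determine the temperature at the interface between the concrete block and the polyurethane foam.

T ≈ 14 °C

Thermal resistances in series:
R_inner film = 1/(h_i·A) = 1/(23.8×22) = 0.00191 K/W
R_concrete block = L/(kA) = 0.2/(0.787×22) = 0.01155 K/W
R_polyurethane foam = L/(kA) = 0.085/(0.0288×22) = 0.1342 K/W
R_outer film = 1/(h_o·A) = 1/(23.9×22) = 0.001902 K/W
R_total = 0.1495 K/W;  Q = ΔT/R_total = 11/0.1495 = 73.57 W
T_interface = T_inner − Q·ΣR(inner→interface) = 15 − 73.6×0.01346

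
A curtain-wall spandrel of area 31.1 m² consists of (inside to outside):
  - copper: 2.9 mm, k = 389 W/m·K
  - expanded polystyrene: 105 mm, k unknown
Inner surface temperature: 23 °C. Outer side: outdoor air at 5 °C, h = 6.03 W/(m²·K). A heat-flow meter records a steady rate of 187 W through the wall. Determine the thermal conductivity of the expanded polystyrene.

Treating each layer as a thermal resistance in series:
R_copper = L/(kA) = 0.0029/(389×31.1) = 2.397×10^-7 K/W
R_outer film = 1/(h_o·A) = 1/(6.03×31.1) = 0.005332 K/W
Sum of known resistances R_other = 0.005333 K/W
Total R = ΔT/Q = 18/187 = 0.09626 K/W
R_expanded polystyrene = R_total − R_other = 0.09092 K/W
k = L/(R·A) = 0.105/(0.09092×31.1)

k ≈ 0.0371 W/(m·K)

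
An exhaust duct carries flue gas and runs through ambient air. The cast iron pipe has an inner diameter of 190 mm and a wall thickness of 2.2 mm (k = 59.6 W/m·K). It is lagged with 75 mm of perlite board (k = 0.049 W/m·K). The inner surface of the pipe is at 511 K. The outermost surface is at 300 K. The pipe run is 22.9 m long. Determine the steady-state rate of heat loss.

Per-layer cylindrical resistances, series-summed:
R_cast iron pipe wall = ln(97.2/95)/(2π×59.6×22.9) = 2.67×10^-6 K/W
R_perlite board = ln(172.2/97.2)/(2π×0.049×22.9) = 0.08111 K/W
R_total = 0.08112 K/W
Q = ΔT/R_total = 211/0.08112

Q ≈ 2600 W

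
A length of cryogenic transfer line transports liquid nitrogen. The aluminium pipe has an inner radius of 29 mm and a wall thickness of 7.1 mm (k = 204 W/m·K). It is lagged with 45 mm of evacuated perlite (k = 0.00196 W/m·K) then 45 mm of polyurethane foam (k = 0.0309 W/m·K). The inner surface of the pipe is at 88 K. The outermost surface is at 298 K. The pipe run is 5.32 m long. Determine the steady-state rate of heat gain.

Q ≈ 16.4 W

For a radial system each layer contributes R = ln(r_out/r_in)/(2πkL); films add R = 1/(hA).
R_aluminium pipe wall = ln(36.1/29)/(2π×204×5.32) = 3.212×10^-5 K/W
R_evacuated perlite = ln(81.1/36.1)/(2π×0.00196×5.32) = 12.35 K/W
R_polyurethane foam = ln(126.1/81.1)/(2π×0.0309×5.32) = 0.4273 K/W
R_total = 12.78 K/W
Q = ΔT/R_total = 210/12.78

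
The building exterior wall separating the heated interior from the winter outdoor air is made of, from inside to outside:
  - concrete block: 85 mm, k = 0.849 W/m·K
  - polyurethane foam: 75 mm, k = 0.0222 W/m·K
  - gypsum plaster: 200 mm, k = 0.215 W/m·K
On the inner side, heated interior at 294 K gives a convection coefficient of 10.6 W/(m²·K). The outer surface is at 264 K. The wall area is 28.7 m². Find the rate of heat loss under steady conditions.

Q ≈ 191 W

Series thermal resistances:
R_inner film = 1/(h_i·A) = 1/(10.6×28.7) = 0.003287 K/W
R_concrete block = L/(kA) = 0.085/(0.849×28.7) = 0.003488 K/W
R_polyurethane foam = L/(kA) = 0.075/(0.0222×28.7) = 0.1177 K/W
R_gypsum plaster = L/(kA) = 0.2/(0.215×28.7) = 0.03241 K/W
R_total = 0.1569 K/W
Q = ΔT / R_total = 30 / 0.1569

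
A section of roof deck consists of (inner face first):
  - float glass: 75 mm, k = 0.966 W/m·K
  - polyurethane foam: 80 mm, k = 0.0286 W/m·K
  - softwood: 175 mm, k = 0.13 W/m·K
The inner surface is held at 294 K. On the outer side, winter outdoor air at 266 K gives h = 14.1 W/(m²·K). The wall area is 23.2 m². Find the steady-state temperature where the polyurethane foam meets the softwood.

Treating each layer as a thermal resistance in series:
R_float glass = L/(kA) = 0.075/(0.966×23.2) = 0.003347 K/W
R_polyurethane foam = L/(kA) = 0.08/(0.0286×23.2) = 0.1206 K/W
R_softwood = L/(kA) = 0.175/(0.13×23.2) = 0.05802 K/W
R_outer film = 1/(h_o·A) = 1/(14.1×23.2) = 0.003057 K/W
R_total = 0.185 K/W;  Q = ΔT/R_total = 28/0.185 = 151.4 W
T_interface = T_inner − Q·ΣR(inner→interface) = 294 − 151×0.1239

T ≈ 275 K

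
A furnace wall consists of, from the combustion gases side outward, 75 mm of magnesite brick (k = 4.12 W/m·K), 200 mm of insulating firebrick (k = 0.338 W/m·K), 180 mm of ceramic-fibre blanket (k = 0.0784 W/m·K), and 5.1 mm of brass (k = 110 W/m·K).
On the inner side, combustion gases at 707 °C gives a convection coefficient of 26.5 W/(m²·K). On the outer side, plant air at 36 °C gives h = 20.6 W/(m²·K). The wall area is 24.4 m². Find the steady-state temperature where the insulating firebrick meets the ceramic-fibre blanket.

Model the wall as resistances in series:
R_inner film = 1/(h_i·A) = 1/(26.5×24.4) = 0.001547 K/W
R_magnesite brick = L/(kA) = 0.075/(4.12×24.4) = 7.461×10^-4 K/W
R_insulating firebrick = L/(kA) = 0.2/(0.338×24.4) = 0.02425 K/W
R_ceramic-fibre blanket = L/(kA) = 0.18/(0.0784×24.4) = 0.0941 K/W
R_brass = L/(kA) = 0.0051/(110×24.4) = 1.9×10^-6 K/W
R_outer film = 1/(h_o·A) = 1/(20.6×24.4) = 0.001989 K/W
R_total = 0.1226 K/W;  Q = ΔT/R_total = 671/0.1226 = 5472 W
T_interface = T_inner − Q·ΣR(inner→interface) = 707 − 5470×0.02654

T ≈ 562 °C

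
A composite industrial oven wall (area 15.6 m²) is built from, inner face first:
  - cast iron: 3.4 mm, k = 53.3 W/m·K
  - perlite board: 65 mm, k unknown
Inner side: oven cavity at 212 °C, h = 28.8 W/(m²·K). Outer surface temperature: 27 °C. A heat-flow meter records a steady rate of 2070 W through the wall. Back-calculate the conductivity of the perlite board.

Thermal resistances in series:
R_inner film = 1/(h_i·A) = 1/(28.8×15.6) = 0.002226 K/W
R_cast iron = L/(kA) = 0.0034/(53.3×15.6) = 4.089×10^-6 K/W
Sum of known resistances R_other = 0.00223 K/W
Total R = ΔT/Q = 185/2070 = 0.08937 K/W
R_perlite board = R_total − R_other = 0.08714 K/W
k = L/(R·A) = 0.065/(0.08714×15.6)

k ≈ 0.0478 W/(m·K)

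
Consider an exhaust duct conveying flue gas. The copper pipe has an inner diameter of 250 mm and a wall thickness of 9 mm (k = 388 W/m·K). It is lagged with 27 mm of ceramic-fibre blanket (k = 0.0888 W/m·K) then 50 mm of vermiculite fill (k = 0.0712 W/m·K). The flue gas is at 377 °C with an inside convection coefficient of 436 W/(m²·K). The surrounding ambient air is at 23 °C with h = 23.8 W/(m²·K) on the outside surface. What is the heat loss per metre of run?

Treating each annulus and film as a series resistance:
R_inner film = 1/(h_i·2πr₁L) = 1/(436×2π×0.125×1) = 0.00292 K/W
R_copper pipe wall = ln(134/125)/(2π×388×1) = 2.852×10^-5 K/W
R_ceramic-fibre blanket = ln(161/134)/(2π×0.0888×1) = 0.329 K/W
R_vermiculite fill = ln(211/161)/(2π×0.0712×1) = 0.6046 K/W
R_outer film = 1/(h_o·2πr_oL) = 1/(23.8×2π×0.211×1) = 0.03169 K/W
R_total = 0.9682 K/W
Q = ΔT/R_total = 354/0.9682

q′ ≈ 366 W/m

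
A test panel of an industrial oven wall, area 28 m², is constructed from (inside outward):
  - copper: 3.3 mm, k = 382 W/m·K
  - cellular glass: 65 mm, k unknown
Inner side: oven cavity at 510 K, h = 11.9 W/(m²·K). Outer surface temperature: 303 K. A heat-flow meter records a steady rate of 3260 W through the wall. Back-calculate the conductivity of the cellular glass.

k ≈ 0.0384 W/(m·K)

Treating each layer as a thermal resistance in series:
R_inner film = 1/(h_i·A) = 1/(11.9×28) = 0.003001 K/W
R_copper = L/(kA) = 0.0033/(382×28) = 3.085×10^-7 K/W
Sum of known resistances R_other = 0.003002 K/W
Total R = ΔT/Q = 207/3260 = 0.0635 K/W
R_cellular glass = R_total − R_other = 0.0605 K/W
k = L/(R·A) = 0.065/(0.0605×28)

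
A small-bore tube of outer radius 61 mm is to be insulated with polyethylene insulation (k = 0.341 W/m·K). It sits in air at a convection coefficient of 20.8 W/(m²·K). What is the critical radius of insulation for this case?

r_cr ≈ 16.4 mm

For a cylinder r_cr = k/h = 0.341/20.8
r_cr = 16.4 mm; since the bare radius (61 mm) is above r_cr, any added insulation will reduce heat loss.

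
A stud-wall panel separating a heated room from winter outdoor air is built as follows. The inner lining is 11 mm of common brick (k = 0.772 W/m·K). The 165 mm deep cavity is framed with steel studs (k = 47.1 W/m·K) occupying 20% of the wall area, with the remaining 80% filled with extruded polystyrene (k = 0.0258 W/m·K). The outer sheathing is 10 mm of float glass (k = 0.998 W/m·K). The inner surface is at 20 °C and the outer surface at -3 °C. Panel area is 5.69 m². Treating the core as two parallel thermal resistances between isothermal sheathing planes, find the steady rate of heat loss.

Sheathing layers in series; stud and cavity paths in parallel between them.
R_inner = 0.011/(0.772×5.69) = 0.002504 K/W
R_stud  = 0.165/(47.1×0.2×5.69) = 0.003078 K/W
R_cav   = 0.165/(0.0258×0.8×5.69) = 1.405 K/W
1/R_core = 1/R_stud + 1/R_cav → R_core = 0.003072 K/W
R_outer = 0.01/(0.998×5.69) = 0.001761 K/W
R_total = 0.007337 K/W
Q = ΔT/R_total = 23/0.007337

Q ≈ 3130 W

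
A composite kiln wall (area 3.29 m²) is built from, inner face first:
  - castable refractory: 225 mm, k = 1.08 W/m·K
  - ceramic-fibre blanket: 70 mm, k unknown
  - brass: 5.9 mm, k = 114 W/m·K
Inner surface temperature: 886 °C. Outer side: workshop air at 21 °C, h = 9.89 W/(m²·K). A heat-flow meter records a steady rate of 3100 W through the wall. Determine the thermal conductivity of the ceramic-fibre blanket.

Series thermal resistances:
R_castable refractory = L/(kA) = 0.225/(1.08×3.29) = 0.06332 K/W
R_brass = L/(kA) = 0.0059/(114×3.29) = 1.573×10^-5 K/W
R_outer film = 1/(h_o·A) = 1/(9.89×3.29) = 0.03073 K/W
Sum of known resistances R_other = 0.09407 K/W
Total R = ΔT/Q = 865/3100 = 0.279 K/W
R_ceramic-fibre blanket = R_total − R_other = 0.185 K/W
k = L/(R·A) = 0.07/(0.185×3.29)

k ≈ 0.115 W/(m·K)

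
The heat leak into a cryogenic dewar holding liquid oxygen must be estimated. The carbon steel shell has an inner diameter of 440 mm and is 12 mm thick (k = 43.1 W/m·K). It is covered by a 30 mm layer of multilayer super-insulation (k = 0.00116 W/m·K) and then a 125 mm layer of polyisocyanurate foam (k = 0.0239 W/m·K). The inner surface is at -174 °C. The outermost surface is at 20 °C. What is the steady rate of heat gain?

Each spherical layer contributes R = (1/r_i − 1/r_o)/(4πk):
R_carbon steel shell = (1/0.22 − 1/0.232)/(4π×43.1) = 4.341×10^-4 K/W
R_multilayer super-insulation = (1/0.232 − 1/0.262)/(4π×0.00116) = 33.86 K/W
R_polyisocyanurate foam = (1/0.262 − 1/0.387)/(4π×0.0239) = 4.105 K/W
R_total = 37.96 K/W
Q = ΔT/R_total = 194/37.96

Q ≈ 5.11 W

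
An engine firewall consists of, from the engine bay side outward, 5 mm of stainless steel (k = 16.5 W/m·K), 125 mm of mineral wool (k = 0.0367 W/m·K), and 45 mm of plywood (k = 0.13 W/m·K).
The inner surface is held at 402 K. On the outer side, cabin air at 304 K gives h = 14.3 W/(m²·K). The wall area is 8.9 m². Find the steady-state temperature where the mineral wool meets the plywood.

Series thermal resistances:
R_stainless steel = L/(kA) = 0.005/(16.5×8.9) = 3.405×10^-5 K/W
R_mineral wool = L/(kA) = 0.125/(0.0367×8.9) = 0.3827 K/W
R_plywood = L/(kA) = 0.045/(0.13×8.9) = 0.03889 K/W
R_outer film = 1/(h_o·A) = 1/(14.3×8.9) = 0.007857 K/W
R_total = 0.4295 K/W;  Q = ΔT/R_total = 98/0.4295 = 228.2 W
T_interface = T_inner − Q·ΣR(inner→interface) = 402 − 228×0.3827

T ≈ 315 K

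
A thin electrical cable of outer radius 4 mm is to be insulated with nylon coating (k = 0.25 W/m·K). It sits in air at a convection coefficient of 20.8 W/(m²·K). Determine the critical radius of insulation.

For a cylinder r_cr = k/h = 0.25/20.8
r_cr = 12 mm; since the bare radius (4 mm) is below r_cr, adding a thin layer of insulation will *increase* heat loss.

r_cr ≈ 12 mm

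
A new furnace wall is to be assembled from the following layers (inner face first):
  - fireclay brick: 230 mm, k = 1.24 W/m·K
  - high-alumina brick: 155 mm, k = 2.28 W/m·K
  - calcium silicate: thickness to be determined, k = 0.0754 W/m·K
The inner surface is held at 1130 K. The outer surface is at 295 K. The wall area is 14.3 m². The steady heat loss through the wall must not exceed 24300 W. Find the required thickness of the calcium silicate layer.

Thermal resistances in series:
R_fireclay brick = L/(kA) = 0.23/(1.24×14.3) = 0.01297 K/W
R_high-alumina brick = L/(kA) = 0.155/(2.28×14.3) = 0.004754 K/W
Sum of the known resistances R_other = 0.01772 K/W
Required total resistance R_tot = ΔT/Q_allow = 835/24300 = 0.03436 K/W
R_calcium silicate = R_tot − R_other = 0.01664 K/W
L = R·k·A = 0.01664×0.0754×14.3

L ≈ 17.9 mm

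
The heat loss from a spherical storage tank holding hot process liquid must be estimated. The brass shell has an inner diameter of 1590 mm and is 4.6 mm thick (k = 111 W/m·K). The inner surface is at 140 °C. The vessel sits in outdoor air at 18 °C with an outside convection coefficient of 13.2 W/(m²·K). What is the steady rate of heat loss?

Q ≈ 12900 W

Each spherical layer contributes R = (1/r_i − 1/r_o)/(4πk):
R_brass shell = (1/0.795 − 1/0.7996)/(4π×111) = 5.188×10^-6 K/W
R_outer film = 1/(h·4πr_o²) = 1/(13.2×4π×0.7996²) = 0.009429 K/W
R_total = 0.009434 K/W
Q = ΔT/R_total = 122/0.009434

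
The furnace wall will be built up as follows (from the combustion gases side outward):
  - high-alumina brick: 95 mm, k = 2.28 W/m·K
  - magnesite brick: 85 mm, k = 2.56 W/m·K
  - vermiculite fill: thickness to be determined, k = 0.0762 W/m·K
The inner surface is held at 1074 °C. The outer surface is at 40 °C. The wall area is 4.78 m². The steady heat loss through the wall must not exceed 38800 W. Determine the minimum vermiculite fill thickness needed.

L ≈ 4 mm

Using the resistance-network approach (series):
R_high-alumina brick = L/(kA) = 0.095/(2.28×4.78) = 0.008717 K/W
R_magnesite brick = L/(kA) = 0.085/(2.56×4.78) = 0.006946 K/W
Sum of the known resistances R_other = 0.01566 K/W
Required total resistance R_tot = ΔT/Q_allow = 1034/38800 = 0.02665 K/W
R_vermiculite fill = R_tot − R_other = 0.01099 K/W
L = R·k·A = 0.01099×0.0762×4.78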